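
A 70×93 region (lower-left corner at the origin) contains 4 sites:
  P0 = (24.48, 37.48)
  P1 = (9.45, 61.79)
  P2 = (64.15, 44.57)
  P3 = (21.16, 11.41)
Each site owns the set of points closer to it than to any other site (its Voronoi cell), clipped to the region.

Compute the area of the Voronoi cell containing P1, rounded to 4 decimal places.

Area of P1's cell: 1797.9123

1. box [0,70]×[0,93]: [(0, 0) (70, 0) (70, 93) (0, 93)]
2. ⊥bis P1·P0 via (16.965,49.635): [(0, 39.1461) (70, 82.4246) (70, 93) (0, 93)]  |A|=2255.0225
3. ⊥bis P1·P2 via (36.8,53.18): [(0, 39.1461) (40.2079, 64.0052) (49.3357, 93) (0, 93)]  |A|=1797.9123
4. ⊥bis P1·P3 via (15.305,36.6): [(0, 39.1461) (40.2079, 64.0052) (49.3357, 93) (0, 93)]  |A|=1797.9123
5. canonical 4-gon: [(0, 39.1461) (40.2079, 64.0052) (49.3357, 93) (0, 93)]
6. shoelace: 1797.9123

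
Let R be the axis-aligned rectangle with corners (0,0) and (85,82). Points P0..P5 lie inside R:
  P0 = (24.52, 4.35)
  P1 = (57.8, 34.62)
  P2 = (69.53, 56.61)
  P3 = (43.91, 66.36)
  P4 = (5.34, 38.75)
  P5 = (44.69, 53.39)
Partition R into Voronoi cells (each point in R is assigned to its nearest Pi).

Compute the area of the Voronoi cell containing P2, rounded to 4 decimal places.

1. box [0,85]×[0,82]: [(0, 0) (85, 0) (85, 82) (0, 82)]
2. ⊥bis P2·P0 via (47.025,30.48): [(0, 70.9812) (82.4146, 0) (85, 0) (85, 82) (0, 82)]  |A|=4045.0553
3. ⊥bis P2·P1 via (63.665,45.615): [(0, 79.5755) (85, 34.2344) (85, 82) (0, 82)]  |A|=2133.0814
4. ⊥bis P2·P3 via (56.72,61.485): [(52.8716, 51.3725) (85, 34.2344) (85, 82) (64.5272, 82)]  |A|=1080.8323
5. ⊥bis P2·P4 via (37.435,47.68): [(52.8716, 51.3725) (85, 34.2344) (85, 82) (64.5272, 82)]  |A|=1080.8323
6. ⊥bis P2·P5 via (57.11,55): [(56.3839, 60.6017) (57.93, 48.6742) (85, 34.2344) (85, 82) (64.5272, 82)]  |A|=1052.7509
7. canonical 5-gon: [(56.3839, 60.6017) (57.93, 48.6742) (85, 34.2344) (85, 82) (64.5272, 82)]
8. shoelace: 1052.7509

Area of P2's cell: 1052.7509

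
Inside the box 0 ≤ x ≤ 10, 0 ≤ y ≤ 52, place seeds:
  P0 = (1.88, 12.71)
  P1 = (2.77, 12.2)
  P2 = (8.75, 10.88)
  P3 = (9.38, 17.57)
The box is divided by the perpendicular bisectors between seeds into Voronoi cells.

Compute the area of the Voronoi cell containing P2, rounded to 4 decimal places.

1. box [0,10]×[0,52]: [(0, 0) (10, 0) (10, 52) (0, 52)]
2. ⊥bis P2·P0 via (5.315,11.795): [(2.1731, 0) (10, 0) (10, 29.383)]  |A|=114.9887
3. ⊥bis P2·P1 via (5.76,11.54): [(8.2408, 22.7786) (3.2127, 0) (10, 0) (10, 29.383)]  |A|=103.1483
4. ⊥bis P2·P3 via (9.065,14.225): [(6.4079, 14.4752) (3.2127, 0) (10, 0) (10, 14.137)]  |A|=74.5144
5. canonical 4-gon: [(6.4079, 14.4752) (3.2127, 0) (10, 0) (10, 14.137)]
6. shoelace: 74.5144

Area of P2's cell: 74.5144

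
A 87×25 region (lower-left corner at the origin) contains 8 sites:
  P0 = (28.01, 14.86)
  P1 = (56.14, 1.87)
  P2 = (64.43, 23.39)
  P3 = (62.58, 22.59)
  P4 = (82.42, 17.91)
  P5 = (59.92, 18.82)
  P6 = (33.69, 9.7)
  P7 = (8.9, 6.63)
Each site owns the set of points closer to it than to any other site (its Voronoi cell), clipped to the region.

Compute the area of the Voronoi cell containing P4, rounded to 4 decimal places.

1. box [0,87]×[0,25]: [(0, 0) (87, 0) (87, 25) (0, 25)]
2. ⊥bis P4·P0 via (55.215,16.385): [(56.1335, 0) (87, 0) (87, 25) (54.7321, 25)]  |A|=789.1806
3. ⊥bis P4·P1 via (69.28,9.89): [(75.3164, 0) (87, 0) (87, 25) (60.0576, 25)]  |A|=482.8253
4. ⊥bis P4·P2 via (73.425,20.65): [(69.8586, 8.942) (75.3164, 0) (87, 0) (87, 25) (74.7501, 25)]  |A|=364.8598
5. ⊥bis P4·P3 via (72.5,20.25): [(69.8586, 8.942) (75.3164, 0) (87, 0) (87, 25) (74.7501, 25)]  |A|=364.8598
6. ⊥bis P4·P5 via (71.17,18.365): [(70.9313, 12.4636) (70.7311, 7.5125) (75.3164, 0) (87, 0) (87, 25) (74.7501, 25)]  |A|=362.5568
7. ⊥bis P4·P6 via (58.055,13.805): [(70.9313, 12.4636) (70.7311, 7.5125) (75.3164, 0) (87, 0) (87, 25) (74.7501, 25)]  |A|=362.5568
8. ⊥bis P4·P7 via (45.66,12.27): [(70.9313, 12.4636) (70.7311, 7.5125) (75.3164, 0) (87, 0) (87, 25) (74.7501, 25)]  |A|=362.5568
9. canonical 6-gon: [(70.9313, 12.4636) (70.7311, 7.5125) (75.3164, 0) (87, 0) (87, 25) (74.7501, 25)]
10. shoelace: 362.5568

Area of P4's cell: 362.5568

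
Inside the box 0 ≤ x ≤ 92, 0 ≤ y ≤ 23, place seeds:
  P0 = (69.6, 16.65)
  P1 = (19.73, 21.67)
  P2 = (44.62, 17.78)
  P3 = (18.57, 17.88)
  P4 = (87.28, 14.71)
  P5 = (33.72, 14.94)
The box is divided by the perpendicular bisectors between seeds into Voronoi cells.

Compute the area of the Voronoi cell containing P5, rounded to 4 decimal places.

Area of P5's cell: 346.3763

1. box [0,92]×[0,23]: [(0, 0) (92, 0) (92, 23) (0, 23)]
2. ⊥bis P5·P0 via (51.66,15.795): [(0, 0) (52.4128, 0) (51.3166, 23) (0, 23)]  |A|=1192.888
3. ⊥bis P5·P1 via (26.725,18.305): [(17.9192, 0) (52.4128, 0) (51.3166, 23) (28.9836, 23)]  |A|=653.5058
4. ⊥bis P5·P2 via (39.17,16.36): [(17.9192, 0) (43.4326, 0) (37.4399, 23) (28.9836, 23)]  |A|=390.6521
5. ⊥bis P5·P3 via (26.145,16.41): [(26.3692, 17.5654) (22.9605, 0) (43.4326, 0) (37.4399, 23) (28.9836, 23)]  |A|=346.3763
6. ⊥bis P5·P4 via (60.5,14.825): [(26.3692, 17.5654) (22.9605, 0) (43.4326, 0) (37.4399, 23) (28.9836, 23)]  |A|=346.3763
7. canonical 5-gon: [(26.3692, 17.5654) (22.9605, 0) (43.4326, 0) (37.4399, 23) (28.9836, 23)]
8. shoelace: 346.3763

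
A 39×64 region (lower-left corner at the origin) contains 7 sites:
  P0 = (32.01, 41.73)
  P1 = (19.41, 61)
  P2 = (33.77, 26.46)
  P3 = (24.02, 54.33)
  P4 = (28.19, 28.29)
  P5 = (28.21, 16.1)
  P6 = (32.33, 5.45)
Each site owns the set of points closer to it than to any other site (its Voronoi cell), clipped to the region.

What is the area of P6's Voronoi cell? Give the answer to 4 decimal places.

1. box [0,39]×[0,64]: [(0, 0) (39, 0) (39, 64) (0, 64)]
2. ⊥bis P6·P0 via (32.17,23.59): [(0, 23.3063) (0, 0) (39, 0) (39, 23.6502)]  |A|=915.6516
3. ⊥bis P6·P1 via (25.87,33.225): [(0, 23.3063) (0, 0) (39, 0) (39, 23.6502)]  |A|=915.6516
4. ⊥bis P6·P2 via (33.05,15.955): [(0, 18.2202) (0, 0) (39, 0) (39, 15.5472)]  |A|=658.4643
5. ⊥bis P6·P3 via (28.175,29.89): [(0, 18.2202) (0, 0) (39, 0) (39, 15.5472)]  |A|=658.4643
6. ⊥bis P6·P4 via (30.26,16.87): [(27.3626, 16.3448) (0, 11.385) (0, 0) (39, 0) (39, 15.5472)]  |A|=564.9505
7. ⊥bis P6·P5 via (30.27,10.775): [(2.4171, 0) (39, 0) (39, 14.1522)]  |A|=258.8646
8. canonical 3-gon: [(2.4171, 0) (39, 0) (39, 14.1522)]
9. shoelace: 258.8646

Area of P6's cell: 258.8646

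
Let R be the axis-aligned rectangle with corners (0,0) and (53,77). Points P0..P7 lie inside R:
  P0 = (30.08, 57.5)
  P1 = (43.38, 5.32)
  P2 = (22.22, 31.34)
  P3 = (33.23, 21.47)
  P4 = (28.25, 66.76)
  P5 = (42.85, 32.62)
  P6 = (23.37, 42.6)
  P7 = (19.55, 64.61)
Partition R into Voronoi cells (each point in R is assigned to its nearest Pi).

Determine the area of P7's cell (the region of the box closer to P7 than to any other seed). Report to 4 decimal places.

1. box [0,53]×[0,77]: [(0, 0) (53, 0) (53, 77) (0, 77)]
2. ⊥bis P7·P0 via (24.815,61.055): [(0, 24.3037) (35.5813, 77) (0, 77)]  |A|=937.5015
3. ⊥bis P7·P1 via (31.465,34.965): [(0, 24.3037) (35.5813, 77) (0, 77)]  |A|=937.5015
4. ⊥bis P7·P2 via (20.885,47.975): [(0, 46.2989) (15.7024, 47.5591) (35.5813, 77) (0, 77)]  |A|=764.8126
5. ⊥bis P7·P3 via (26.39,43.04): [(0, 46.2989) (15.7024, 47.5591) (35.5813, 77) (0, 77)]  |A|=764.8126
6. ⊥bis P7·P4 via (23.9,65.685): [(0, 46.2989) (15.7024, 47.5591) (24.9828, 61.3035) (21.1038, 77) (0, 77)]  |A|=651.1894
7. ⊥bis P7·P5 via (31.2,48.615): [(0, 46.2989) (15.7024, 47.5591) (24.9828, 61.3035) (21.1038, 77) (0, 77)]  |A|=651.1894
8. ⊥bis P7·P6 via (21.46,53.605): [(0, 49.8805) (19.5623, 53.2756) (24.9828, 61.3035) (21.1038, 77) (0, 77)]  |A|=573.7083
9. canonical 5-gon: [(0, 49.8805) (19.5623, 53.2756) (24.9828, 61.3035) (21.1038, 77) (0, 77)]
10. shoelace: 573.7083

Area of P7's cell: 573.7083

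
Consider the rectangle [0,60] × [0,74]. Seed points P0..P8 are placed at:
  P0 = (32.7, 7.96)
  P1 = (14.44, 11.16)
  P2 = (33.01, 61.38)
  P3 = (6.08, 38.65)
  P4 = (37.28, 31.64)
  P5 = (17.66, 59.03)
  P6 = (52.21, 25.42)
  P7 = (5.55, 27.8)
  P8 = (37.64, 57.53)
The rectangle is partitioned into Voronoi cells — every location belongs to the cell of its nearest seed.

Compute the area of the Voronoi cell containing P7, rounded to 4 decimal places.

1. box [0,60]×[0,74]: [(0, 0) (60, 0) (60, 74) (0, 74)]
2. ⊥bis P7·P0 via (19.125,17.88): [(0, 0) (6.0591, 0) (60, 73.8153) (60, 74) (0, 74)]  |A|=2449.1683
3. ⊥bis P7·P1 via (9.995,19.48): [(0, 14.1401) (26.8903, 28.5064) (60, 73.8153) (60, 74) (0, 74)]  |A|=2172.6908
4. ⊥bis P7·P2 via (19.28,44.59): [(0, 60.3562) (0, 14.1401) (26.8903, 28.5064) (31.4005, 34.6784)]  |A|=776.1913
5. ⊥bis P7·P3 via (5.815,33.225): [(0, 33.5091) (0, 14.1401) (26.8903, 28.5064) (29.4932, 32.0684)]  |A|=314.8201
6. ⊥bis P7·P4 via (21.415,29.72): [(21.0811, 32.4793) (0, 33.5091) (0, 14.1401) (21.8855, 25.8325)]  |A|=281.5951
7. ⊥bis P7·P5 via (11.605,43.415): [(21.0811, 32.4793) (0, 33.5091) (0, 14.1401) (21.8855, 25.8325)]  |A|=281.5951
8. ⊥bis P7·P6 via (28.88,26.61): [(21.0811, 32.4793) (0, 33.5091) (0, 14.1401) (21.8855, 25.8325)]  |A|=281.5951
9. ⊥bis P7·P8 via (21.595,42.665): [(21.0811, 32.4793) (0, 33.5091) (0, 14.1401) (21.8855, 25.8325)]  |A|=281.5951
10. canonical 4-gon: [(21.0811, 32.4793) (0, 33.5091) (0, 14.1401) (21.8855, 25.8325)]
11. shoelace: 281.5951

Area of P7's cell: 281.5951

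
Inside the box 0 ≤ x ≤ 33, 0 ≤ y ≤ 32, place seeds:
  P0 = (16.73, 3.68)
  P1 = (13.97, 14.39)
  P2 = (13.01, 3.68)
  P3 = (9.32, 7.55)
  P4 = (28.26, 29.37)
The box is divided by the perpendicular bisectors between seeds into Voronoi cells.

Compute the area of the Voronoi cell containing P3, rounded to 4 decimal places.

1. box [0,33]×[0,32]: [(0, 0) (33, 0) (33, 32) (0, 32)]
2. ⊥bis P3·P0 via (13.025,5.615): [(0, 0) (10.0925, 0) (26.805, 32) (0, 32)]  |A|=590.3598
3. ⊥bis P3·P1 via (11.645,10.97): [(0, 18.8866) (0, 0) (10.0925, 0) (14.7274, 8.8745)]  |A|=183.8575
4. ⊥bis P3·P2 via (11.165,5.615): [(14.6434, 8.9316) (0, 18.8866) (0, 0) (5.2761, 0)]  |A|=161.8437
5. ⊥bis P3·P4 via (18.79,18.46): [(14.6434, 8.9316) (0, 18.8866) (0, 0) (5.2761, 0)]  |A|=161.8437
6. canonical 4-gon: [(14.6434, 8.9316) (0, 18.8866) (0, 0) (5.2761, 0)]
7. shoelace: 161.8437

Area of P3's cell: 161.8437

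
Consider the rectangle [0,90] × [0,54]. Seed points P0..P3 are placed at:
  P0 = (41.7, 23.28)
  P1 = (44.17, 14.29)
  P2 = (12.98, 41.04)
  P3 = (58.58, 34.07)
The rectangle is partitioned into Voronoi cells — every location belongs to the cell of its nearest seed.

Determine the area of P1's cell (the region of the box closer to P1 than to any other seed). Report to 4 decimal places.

1. box [0,90]×[0,54]: [(0, 0) (90, 0) (90, 54) (0, 54)]
2. ⊥bis P1·P0 via (42.935,18.785): [(0, 6.9886) (0, 0) (90, 0) (90, 31.7161)]  |A|=1741.7122
3. ⊥bis P1·P2 via (28.575,27.665): [(14.1843, 10.8858) (4.8482, 0) (90, 0) (90, 31.7161)]  |A|=1665.7595
4. ⊥bis P1·P3 via (51.375,24.18): [(54.4411, 21.9463) (14.1843, 10.8858) (4.8482, 0) (84.5659, 0)]  |A|=1042.2353
5. canonical 4-gon: [(54.4411, 21.9463) (14.1843, 10.8858) (4.8482, 0) (84.5659, 0)]
6. shoelace: 1042.2353

Area of P1's cell: 1042.2353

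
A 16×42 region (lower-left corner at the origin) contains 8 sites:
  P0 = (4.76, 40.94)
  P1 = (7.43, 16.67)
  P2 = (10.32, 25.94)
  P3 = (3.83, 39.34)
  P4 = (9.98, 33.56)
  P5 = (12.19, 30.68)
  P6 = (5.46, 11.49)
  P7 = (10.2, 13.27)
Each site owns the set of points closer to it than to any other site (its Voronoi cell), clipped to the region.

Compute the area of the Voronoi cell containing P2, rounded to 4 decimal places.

1. box [0,16]×[0,42]: [(0, 0) (16, 0) (16, 42) (0, 42)]
2. ⊥bis P2·P0 via (7.54,33.44): [(0, 30.6452) (0, 0) (16, 0) (16, 36.5758)]  |A|=537.7681
3. ⊥bis P2·P1 via (8.875,21.305): [(0, 30.6452) (0, 24.0719) (16, 19.0837) (16, 36.5758)]  |A|=192.5235
4. ⊥bis P2·P3 via (7.075,32.64): [(12.597, 35.3145) (0, 29.2134) (0, 24.0719) (16, 19.0837) (16, 36.5758)]  |A|=183.5053
5. ⊥bis P2·P4 via (10.15,29.75): [(0.1904, 29.3056) (0, 29.2134) (0, 24.0719) (16, 19.0837) (16, 30.011)]  |A|=129.2125
6. ⊥bis P2·P5 via (11.255,28.31): [(7.8635, 29.648) (0.1904, 29.3056) (0, 29.2134) (0, 24.0719) (16, 19.0837) (16, 26.438)]  |A|=114.6767
7. ⊥bis P2·P6 via (7.89,18.715): [(7.8635, 29.648) (0.1904, 29.3056) (0, 29.2134) (0, 24.0719) (16, 19.0837) (16, 26.438)]  |A|=114.6767
8. ⊥bis P2·P7 via (10.26,19.605): [(7.8635, 29.648) (0.1904, 29.3056) (0, 29.2134) (0, 24.0719) (14.4554, 19.5653) (16, 19.5506) (16, 26.438)]  |A|=114.3161
9. canonical 7-gon: [(7.8635, 29.648) (0.1904, 29.3056) (0, 29.2134) (0, 24.0719) (14.4554, 19.5653) (16, 19.5506) (16, 26.438)]
10. shoelace: 114.3161

Area of P2's cell: 114.3161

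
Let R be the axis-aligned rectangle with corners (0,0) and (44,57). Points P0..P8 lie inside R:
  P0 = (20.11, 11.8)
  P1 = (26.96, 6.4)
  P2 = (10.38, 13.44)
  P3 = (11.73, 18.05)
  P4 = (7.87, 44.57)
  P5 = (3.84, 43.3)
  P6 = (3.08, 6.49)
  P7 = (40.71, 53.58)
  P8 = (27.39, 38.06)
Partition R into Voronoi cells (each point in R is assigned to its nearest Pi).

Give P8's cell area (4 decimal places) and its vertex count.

1. box [0,44]×[0,57]: [(0, 0) (44, 0) (44, 57) (0, 57)]
2. ⊥bis P8·P0 via (23.75,24.93): [(0, 31.5142) (44, 19.3161) (44, 57) (0, 57)]  |A|=1389.7335
3. ⊥bis P8·P1 via (27.175,22.23): [(0, 31.5142) (33.8146, 22.1398) (44, 22.0015) (44, 57) (0, 57)]  |A|=1376.0578
4. ⊥bis P8·P2 via (18.885,25.75): [(0, 38.7977) (17.6069, 26.633) (33.8146, 22.1398) (44, 22.0015) (44, 57) (0, 57)]  |A|=1311.9376
5. ⊥bis P8·P3 via (19.56,28.055): [(0, 43.3628) (23.445, 25.0145) (33.8146, 22.1398) (44, 22.0015) (44, 57) (0, 57)]  |A|=1237.1616
6. ⊥bis P8·P4 via (17.63,41.315): [(14.5225, 31.9974) (23.445, 25.0145) (33.8146, 22.1398) (44, 22.0015) (44, 57) (22.861, 57)]  |A|=852.3457
7. ⊥bis P8·P5 via (15.615,40.68): [(14.5225, 31.9974) (23.445, 25.0145) (33.8146, 22.1398) (44, 22.0015) (44, 57) (22.861, 57)]  |A|=852.3457
8. ⊥bis P8·P6 via (15.235,22.275): [(14.5225, 31.9974) (23.445, 25.0145) (33.8146, 22.1398) (44, 22.0015) (44, 57) (22.861, 57)]  |A|=852.3457
9. ⊥bis P8·P7 via (34.05,45.82): [(22.4521, 55.7739) (14.5225, 31.9974) (23.445, 25.0145) (33.8146, 22.1398) (44, 22.0015) (44, 37.2804)]  |A|=626.9286
10. canonical 6-gon: [(22.4521, 55.7739) (14.5225, 31.9974) (23.445, 25.0145) (33.8146, 22.1398) (44, 22.0015) (44, 37.2804)]
11. shoelace: 626.9286

Area of P8's cell: 626.9286 (6 vertices)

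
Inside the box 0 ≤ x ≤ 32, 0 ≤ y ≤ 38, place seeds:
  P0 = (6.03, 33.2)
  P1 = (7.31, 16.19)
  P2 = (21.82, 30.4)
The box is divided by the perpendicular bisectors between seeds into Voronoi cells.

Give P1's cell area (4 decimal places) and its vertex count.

Area of P1's cell: 609.4904 (5 vertices)

1. box [0,32]×[0,38]: [(0, 0) (32, 0) (32, 38) (0, 38)]
2. ⊥bis P1·P0 via (6.67,24.695): [(0, 24.1931) (0, 0) (32, 0) (32, 26.6011)]  |A|=812.7066
3. ⊥bis P1·P2 via (14.565,23.295): [(12.7462, 25.1522) (0, 24.1931) (0, 0) (32, 0) (32, 5.4919)]  |A|=609.4904
4. canonical 5-gon: [(12.7462, 25.1522) (0, 24.1931) (0, 0) (32, 0) (32, 5.4919)]
5. shoelace: 609.4904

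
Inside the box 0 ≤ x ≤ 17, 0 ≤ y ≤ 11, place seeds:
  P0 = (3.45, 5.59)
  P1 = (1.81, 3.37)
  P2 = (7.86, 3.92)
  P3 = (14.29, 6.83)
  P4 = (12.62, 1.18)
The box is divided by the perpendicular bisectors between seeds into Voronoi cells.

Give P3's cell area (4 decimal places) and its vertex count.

Area of P3's cell: 49.5092 (4 vertices)

1. box [0,17]×[0,11]: [(0, 0) (17, 0) (17, 11) (0, 11)]
2. ⊥bis P3·P0 via (8.87,6.21): [(9.5804, 0) (17, 0) (17, 11) (8.3221, 11)]  |A|=88.5366
3. ⊥bis P3·P1 via (8.05,5.1): [(9.5804, 0) (17, 0) (17, 11) (8.3221, 11)]  |A|=88.5366
4. ⊥bis P3·P2 via (11.075,5.375): [(13.5075, 0) (17, 0) (17, 11) (8.5293, 11)]  |A|=65.7973
5. ⊥bis P3·P4 via (13.455,4.005): [(11.4232, 4.6055) (17, 2.9572) (17, 11) (8.5293, 11)]  |A|=49.5092
6. canonical 4-gon: [(11.4232, 4.6055) (17, 2.9572) (17, 11) (8.5293, 11)]
7. shoelace: 49.5092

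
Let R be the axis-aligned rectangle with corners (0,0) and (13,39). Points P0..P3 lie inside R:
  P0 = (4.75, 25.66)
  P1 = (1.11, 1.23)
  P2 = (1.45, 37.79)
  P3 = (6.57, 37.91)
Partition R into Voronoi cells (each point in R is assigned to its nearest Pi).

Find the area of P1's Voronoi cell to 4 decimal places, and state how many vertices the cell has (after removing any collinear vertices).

1. box [0,13]×[0,39]: [(0, 0) (13, 0) (13, 39) (0, 39)]
2. ⊥bis P1·P0 via (2.93,13.445): [(0, 13.8816) (0, 0) (13, 0) (13, 11.9446)]  |A|=167.87
3. ⊥bis P1·P2 via (1.28,19.51): [(0, 13.8816) (0, 0) (13, 0) (13, 11.9446)]  |A|=167.87
4. ⊥bis P1·P3 via (3.84,19.57): [(0, 13.8816) (0, 0) (13, 0) (13, 11.9446)]  |A|=167.87
5. canonical 4-gon: [(0, 13.8816) (0, 0) (13, 0) (13, 11.9446)]
6. shoelace: 167.87

Area of P1's cell: 167.8700 (4 vertices)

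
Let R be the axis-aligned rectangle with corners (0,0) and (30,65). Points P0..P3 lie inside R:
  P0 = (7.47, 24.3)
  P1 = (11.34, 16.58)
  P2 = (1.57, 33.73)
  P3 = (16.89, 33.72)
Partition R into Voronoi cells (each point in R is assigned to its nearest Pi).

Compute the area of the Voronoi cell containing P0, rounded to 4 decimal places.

Area of P0's cell: 146.7333

1. box [0,30]×[0,65]: [(0, 0) (30, 0) (30, 65) (0, 65)]
2. ⊥bis P0·P1 via (9.405,20.44): [(0, 15.7253) (30, 30.7642) (30, 65) (0, 65)]  |A|=1252.6576
3. ⊥bis P0·P2 via (4.52,29.015): [(0, 26.187) (0, 15.7253) (30, 30.7642) (30, 44.9569)]  |A|=369.816
4. ⊥bis P0·P3 via (12.18,29.01): [(9.2288, 31.9612) (0, 26.187) (0, 15.7253) (16.9618, 24.2282)]  |A|=146.7333
5. canonical 4-gon: [(9.2288, 31.9612) (0, 26.187) (0, 15.7253) (16.9618, 24.2282)]
6. shoelace: 146.7333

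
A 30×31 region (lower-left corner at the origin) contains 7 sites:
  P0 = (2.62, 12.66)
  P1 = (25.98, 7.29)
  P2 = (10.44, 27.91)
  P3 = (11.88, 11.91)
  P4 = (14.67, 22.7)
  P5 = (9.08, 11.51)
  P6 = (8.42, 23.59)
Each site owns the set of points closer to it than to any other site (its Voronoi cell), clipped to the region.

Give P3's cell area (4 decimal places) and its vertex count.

Area of P3's cell: 126.6482 (5 vertices)

1. box [0,30]×[0,31]: [(0, 0) (30, 0) (30, 31) (0, 31)]
2. ⊥bis P3·P0 via (7.25,12.285): [(6.255, 0) (30, 0) (30, 31) (8.7658, 31)]  |A|=697.1778
3. ⊥bis P3·P1 via (18.93,9.6): [(6.255, 0) (15.7845, 0) (25.9419, 31) (8.7658, 31)]  |A|=413.9367
4. ⊥bis P3·P2 via (11.16,19.91): [(7.8434, 19.6115) (6.255, 0) (15.7845, 0) (22.6469, 20.9438)]  |A|=243.8933
5. ⊥bis P3·P4 via (13.275,17.305): [(7.7718, 18.728) (6.255, 0) (15.7845, 0) (20.8157, 15.3552)]  |A|=197.8642
6. ⊥bis P3·P5 via (10.48,11.71): [(9.5429, 18.27) (12.1529, 0) (15.7845, 0) (20.8157, 15.3552)]  |A|=127.0561
7. ⊥bis P3·P6 via (10.15,17.75): [(10.8044, 17.9438) (9.6388, 17.5986) (12.1529, 0) (15.7845, 0) (20.8157, 15.3552)]  |A|=126.6482
8. canonical 5-gon: [(10.8044, 17.9438) (9.6388, 17.5986) (12.1529, 0) (15.7845, 0) (20.8157, 15.3552)]
9. shoelace: 126.6482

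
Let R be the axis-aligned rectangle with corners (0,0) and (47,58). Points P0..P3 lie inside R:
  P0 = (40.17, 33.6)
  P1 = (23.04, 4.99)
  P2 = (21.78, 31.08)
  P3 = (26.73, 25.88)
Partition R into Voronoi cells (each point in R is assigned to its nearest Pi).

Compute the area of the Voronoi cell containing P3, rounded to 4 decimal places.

Area of P3's cell: 310.2965

1. box [0,47]×[0,58]: [(0, 0) (47, 0) (47, 58) (0, 58)]
2. ⊥bis P3·P0 via (33.45,29.74): [(0, 0) (47, 0) (47, 6.1504) (17.2173, 58) (0, 58)]  |A|=1953.8895
3. ⊥bis P3·P1 via (24.885,15.435): [(0, 19.8307) (43.5619, 12.1359) (17.2173, 58) (0, 58)]  |A|=1226.1917
4. ⊥bis P3·P2 via (24.255,28.48): [(12.7947, 17.5706) (43.5619, 12.1359) (30.6675, 34.5842)]  |A|=310.2965
5. canonical 3-gon: [(12.7947, 17.5706) (43.5619, 12.1359) (30.6675, 34.5842)]
6. shoelace: 310.2965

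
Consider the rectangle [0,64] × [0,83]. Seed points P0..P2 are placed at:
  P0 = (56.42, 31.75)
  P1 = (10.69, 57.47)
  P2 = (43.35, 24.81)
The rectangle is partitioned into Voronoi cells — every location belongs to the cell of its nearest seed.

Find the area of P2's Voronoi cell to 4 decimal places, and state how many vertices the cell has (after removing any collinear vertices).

1. box [0,64]×[0,83]: [(0, 0) (64, 0) (64, 83) (0, 83)]
2. ⊥bis P2·P0 via (49.885,28.28): [(0, 0) (64, 0) (64, 1.6974) (20.8294, 83) (0, 83)]  |A|=3557.0593
3. ⊥bis P2·P1 via (27.02,41.14): [(0, 14.12) (0, 0) (64, 0) (64, 1.6974) (37.4946, 51.6146)]  |A|=1938.8754
4. canonical 5-gon: [(0, 14.12) (0, 0) (64, 0) (64, 1.6974) (37.4946, 51.6146)]
5. shoelace: 1938.8754

Area of P2's cell: 1938.8754 (5 vertices)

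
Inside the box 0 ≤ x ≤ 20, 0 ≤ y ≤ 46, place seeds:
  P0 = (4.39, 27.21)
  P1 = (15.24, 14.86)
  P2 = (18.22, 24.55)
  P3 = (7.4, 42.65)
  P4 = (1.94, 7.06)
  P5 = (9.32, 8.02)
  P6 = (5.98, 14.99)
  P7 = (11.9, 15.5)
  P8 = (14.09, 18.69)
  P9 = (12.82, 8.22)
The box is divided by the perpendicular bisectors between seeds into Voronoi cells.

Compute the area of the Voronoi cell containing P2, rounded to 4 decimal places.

1. box [0,20]×[0,46]: [(0, 0) (20, 0) (20, 46) (0, 46)]
2. ⊥bis P2·P0 via (11.305,25.88): [(6.3274, 0) (20, 0) (20, 46) (15.1748, 46)]  |A|=425.4506
3. ⊥bis P2·P1 via (16.73,19.705): [(10.4866, 21.625) (20, 18.6994) (20, 46) (15.1748, 46)]  |A|=188.6678
4. ⊥bis P2·P3 via (12.81,33.6): [(12.7872, 33.5864) (10.4866, 21.625) (20, 18.6994) (20, 37.8981)]  |A|=129.5
5. ⊥bis P2·P4 via (10.08,15.805): [(12.7872, 33.5864) (10.4866, 21.625) (20, 18.6994) (20, 37.8981)]  |A|=129.5
6. ⊥bis P2·P5 via (13.77,16.285): [(12.7872, 33.5864) (10.4866, 21.625) (20, 18.6994) (20, 37.8981)]  |A|=129.5
7. ⊥bis P2·P6 via (12.1,19.77): [(12.7872, 33.5864) (10.5191, 21.794) (10.7031, 21.5585) (20, 18.6994) (20, 37.8981)]  |A|=129.4806
8. ⊥bis P2·P7 via (15.06,20.025): [(12.7872, 33.5864) (10.7569, 23.0301) (14.5647, 20.3709) (20, 18.6994) (20, 37.8981)]  |A|=126.4657
9. ⊥bis P2·P8 via (16.155,21.62): [(12.7872, 33.5864) (11.1624, 25.1387) (20, 18.9101) (20, 37.8981)]  |A|=110.8669
10. ⊥bis P2·P9 via (15.52,16.385): [(12.7872, 33.5864) (11.1624, 25.1387) (20, 18.9101) (20, 37.8981)]  |A|=110.8669
11. canonical 4-gon: [(12.7872, 33.5864) (11.1624, 25.1387) (20, 18.9101) (20, 37.8981)]
12. shoelace: 110.8669

Area of P2's cell: 110.8669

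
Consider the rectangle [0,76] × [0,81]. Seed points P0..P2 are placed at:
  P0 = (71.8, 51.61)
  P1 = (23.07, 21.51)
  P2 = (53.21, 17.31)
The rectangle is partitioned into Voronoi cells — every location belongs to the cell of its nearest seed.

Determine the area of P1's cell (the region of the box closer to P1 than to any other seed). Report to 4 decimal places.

1. box [0,76]×[0,81]: [(0, 0) (76, 0) (76, 81) (0, 81)]
2. ⊥bis P1·P0 via (47.435,36.56): [(0, 0) (70.0177, 0) (19.9849, 81) (0, 81)]  |A|=3645.1056
3. ⊥bis P1·P2 via (38.14,19.41): [(0, 0) (35.4352, 0) (41.8009, 45.6813) (19.9849, 81) (0, 81)]  |A|=2855.2195
4. canonical 5-gon: [(0, 0) (35.4352, 0) (41.8009, 45.6813) (19.9849, 81) (0, 81)]
5. shoelace: 2855.2195

Area of P1's cell: 2855.2195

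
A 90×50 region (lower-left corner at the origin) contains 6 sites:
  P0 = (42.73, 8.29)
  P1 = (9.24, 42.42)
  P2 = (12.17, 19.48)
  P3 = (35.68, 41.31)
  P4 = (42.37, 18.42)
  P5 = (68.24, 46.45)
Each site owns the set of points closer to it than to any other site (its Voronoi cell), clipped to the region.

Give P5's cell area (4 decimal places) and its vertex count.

1. box [0,90]×[0,50]: [(0, 0) (90, 0) (90, 50) (0, 50)]
2. ⊥bis P5·P0 via (55.485,27.37): [(90, 4.2967) (90, 50) (21.6331, 50)]  |A|=1562.2959
3. ⊥bis P5·P1 via (38.74,44.435): [(39.1602, 38.2831) (90, 4.2967) (90, 50) (38.3599, 50)]  |A|=1464.3035
4. ⊥bis P5·P2 via (40.205,32.965): [(39.1602, 38.2831) (90, 4.2967) (90, 50) (38.3599, 50)]  |A|=1464.3035
5. ⊥bis P5·P3 via (51.96,43.88): [(54.4579, 28.0566) (90, 4.2967) (90, 50) (50.9939, 50)]  |A|=1240.1588
6. ⊥bis P5·P4 via (55.305,32.435): [(53.5044, 34.0969) (74.7386, 14.4989) (90, 4.2967) (90, 50) (50.9939, 50)]  |A|=1185.3723
7. canonical 5-gon: [(53.5044, 34.0969) (74.7386, 14.4989) (90, 4.2967) (90, 50) (50.9939, 50)]
8. shoelace: 1185.3723

Area of P5's cell: 1185.3723 (5 vertices)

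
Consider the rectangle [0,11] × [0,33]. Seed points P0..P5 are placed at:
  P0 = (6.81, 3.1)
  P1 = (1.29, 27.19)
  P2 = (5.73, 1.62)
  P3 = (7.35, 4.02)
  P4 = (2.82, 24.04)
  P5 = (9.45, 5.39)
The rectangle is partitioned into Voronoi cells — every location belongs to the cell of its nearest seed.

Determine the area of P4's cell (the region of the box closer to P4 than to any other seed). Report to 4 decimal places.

Area of P4's cell: 140.3278

1. box [0,11]×[0,33]: [(0, 0) (11, 0) (11, 33) (0, 33)]
2. ⊥bis P4·P0 via (4.815,13.57): [(0, 12.6525) (11, 14.7485) (11, 33) (0, 33)]  |A|=212.2942
3. ⊥bis P4·P1 via (2.055,25.615): [(0, 24.6169) (0, 12.6525) (11, 14.7485) (11, 29.9597)]  |A|=149.4654
4. ⊥bis P4·P2 via (4.275,12.83): [(0, 24.6169) (0, 12.6525) (11, 14.7485) (11, 29.9597)]  |A|=149.4654
5. ⊥bis P4·P3 via (5.085,14.03): [(0, 24.6169) (0, 12.8794) (11, 15.3684) (11, 29.9597)]  |A|=144.8082
6. ⊥bis P4·P5 via (6.135,14.715): [(0, 24.6169) (0, 12.8794) (2.6727, 13.4841) (11, 16.4445) (11, 29.9597)]  |A|=140.3278
7. canonical 5-gon: [(0, 24.6169) (0, 12.8794) (2.6727, 13.4841) (11, 16.4445) (11, 29.9597)]
8. shoelace: 140.3278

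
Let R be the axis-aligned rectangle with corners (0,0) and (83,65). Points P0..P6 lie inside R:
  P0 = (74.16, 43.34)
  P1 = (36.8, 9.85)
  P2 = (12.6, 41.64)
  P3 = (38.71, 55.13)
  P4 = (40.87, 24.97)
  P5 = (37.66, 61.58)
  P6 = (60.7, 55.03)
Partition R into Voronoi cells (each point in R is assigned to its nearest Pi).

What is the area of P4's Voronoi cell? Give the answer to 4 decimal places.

Area of P4's cell: 889.6000

1. box [0,83]×[0,65]: [(0, 0) (83, 0) (83, 65) (0, 65)]
2. ⊥bis P4·P0 via (57.515,34.155): [(0, 0) (76.3623, 0) (40.4942, 65) (0, 65)]  |A|=3797.8368
3. ⊥bis P4·P1 via (38.835,17.41): [(0, 27.8636) (71.6259, 8.5834) (40.4942, 65) (0, 65)]  |A|=2472.2368
4. ⊥bis P4·P2 via (26.735,33.305): [(20.3036, 22.3983) (71.6259, 8.5834) (42.8777, 60.6807)]  |A|=1138.2995
5. ⊥bis P4·P3 via (39.79,40.05): [(30.3121, 39.3712) (20.3036, 22.3983) (71.6259, 8.5834) (53.7118, 41.0471)]  |A|=899.5098
6. ⊥bis P4·P5 via (39.265,43.275): [(30.3121, 39.3712) (20.3036, 22.3983) (71.6259, 8.5834) (53.7118, 41.0471)]  |A|=899.5098
7. ⊥bis P4·P6 via (50.785,40): [(49.6399, 40.7554) (30.3121, 39.3712) (20.3036, 22.3983) (71.6259, 8.5834) (56.2956, 36.3647)]  |A|=889.6
8. canonical 5-gon: [(49.6399, 40.7554) (30.3121, 39.3712) (20.3036, 22.3983) (71.6259, 8.5834) (56.2956, 36.3647)]
9. shoelace: 889.6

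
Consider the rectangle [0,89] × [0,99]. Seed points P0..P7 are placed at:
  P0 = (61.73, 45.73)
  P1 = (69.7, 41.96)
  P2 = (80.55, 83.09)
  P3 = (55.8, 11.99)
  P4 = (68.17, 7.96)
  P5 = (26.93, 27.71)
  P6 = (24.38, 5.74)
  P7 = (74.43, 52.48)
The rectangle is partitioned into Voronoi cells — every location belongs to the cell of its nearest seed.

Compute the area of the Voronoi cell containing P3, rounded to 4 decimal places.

1. box [0,89]×[0,99]: [(0, 0) (89, 0) (89, 99) (0, 99)]
2. ⊥bis P3·P0 via (58.765,28.86): [(0, 39.1883) (0, 0) (89, 0) (89, 23.546)]  |A|=2791.6769
3. ⊥bis P3·P1 via (62.75,26.975): [(58.6374, 28.8824) (0, 39.1883) (0, 0) (89, 0) (89, 14.8003)]  |A|=2658.9056
4. ⊥bis P3·P2 via (68.175,47.54): [(58.6374, 28.8824) (0, 39.1883) (0, 0) (89, 0) (89, 14.8003)]  |A|=2658.9056
5. ⊥bis P3·P4 via (61.985,9.975): [(66.8968, 25.0517) (58.6374, 28.8824) (0, 39.1883) (0, 0) (58.7353, 0)]  |A|=2116.2466
6. ⊥bis P3·P5 via (41.365,19.85): [(66.8968, 25.0517) (58.6374, 28.8824) (47.3623, 30.8641) (30.5565, 0) (58.7353, 0)]  |A|=716.6742
7. ⊥bis P3·P6 via (40.09,8.865): [(66.8968, 25.0517) (58.6374, 28.8824) (47.3623, 30.8641) (38.8307, 15.1957) (41.8534, 0) (58.7353, 0)]  |A|=630.8417
8. ⊥bis P3·P7 via (65.115,32.235): [(66.8968, 25.0517) (58.6374, 28.8824) (47.3623, 30.8641) (38.8307, 15.1957) (41.8534, 0) (58.7353, 0)]  |A|=630.8417
9. canonical 6-gon: [(66.8968, 25.0517) (58.6374, 28.8824) (47.3623, 30.8641) (38.8307, 15.1957) (41.8534, 0) (58.7353, 0)]
10. shoelace: 630.8417

Area of P3's cell: 630.8417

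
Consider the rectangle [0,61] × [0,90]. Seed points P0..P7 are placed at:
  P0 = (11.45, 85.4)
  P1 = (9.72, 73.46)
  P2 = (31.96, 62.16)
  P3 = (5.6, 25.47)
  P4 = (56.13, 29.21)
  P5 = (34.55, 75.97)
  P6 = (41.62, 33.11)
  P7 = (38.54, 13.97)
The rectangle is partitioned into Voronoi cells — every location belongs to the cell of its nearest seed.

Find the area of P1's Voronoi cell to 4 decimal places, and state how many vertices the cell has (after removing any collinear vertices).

Area of P1's cell: 549.2434 (5 vertices)

1. box [0,61]×[0,90]: [(0, 0) (61, 0) (61, 90) (0, 90)]
2. ⊥bis P1·P0 via (10.585,79.43): [(0, 80.9637) (0, 0) (61, 0) (61, 72.1253)]  |A|=4669.2141
3. ⊥bis P1·P2 via (20.84,67.81): [(25.636, 77.2492) (0, 80.9637) (0, 26.7939)]  |A|=694.3482
4. ⊥bis P1·P3 via (7.66,49.465): [(11.3577, 49.1475) (25.636, 77.2492) (0, 80.9637) (0, 50.1226)]  |A|=561.8678
5. ⊥bis P1·P4 via (32.925,51.335): [(11.3577, 49.1475) (25.636, 77.2492) (0, 80.9637) (0, 50.1226)]  |A|=561.8678
6. ⊥bis P1·P5 via (22.135,74.715): [(11.3577, 49.1475) (22.5023, 71.0816) (21.823, 77.8017) (0, 80.9637) (0, 50.1226)]  |A|=549.2434
7. ⊥bis P1·P6 via (25.67,53.285): [(11.3577, 49.1475) (22.5023, 71.0816) (21.823, 77.8017) (0, 80.9637) (0, 50.1226)]  |A|=549.2434
8. ⊥bis P1·P7 via (24.13,43.715): [(11.3577, 49.1475) (22.5023, 71.0816) (21.823, 77.8017) (0, 80.9637) (0, 50.1226)]  |A|=549.2434
9. canonical 5-gon: [(11.3577, 49.1475) (22.5023, 71.0816) (21.823, 77.8017) (0, 80.9637) (0, 50.1226)]
10. shoelace: 549.2434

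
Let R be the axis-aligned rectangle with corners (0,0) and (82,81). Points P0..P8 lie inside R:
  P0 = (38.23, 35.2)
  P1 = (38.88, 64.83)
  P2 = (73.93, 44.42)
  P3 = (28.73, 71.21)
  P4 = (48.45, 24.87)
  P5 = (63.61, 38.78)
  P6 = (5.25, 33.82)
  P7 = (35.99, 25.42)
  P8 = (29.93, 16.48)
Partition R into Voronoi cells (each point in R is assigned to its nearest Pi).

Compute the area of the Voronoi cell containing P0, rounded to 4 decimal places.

1. box [0,82]×[0,81]: [(0, 0) (82, 0) (82, 81) (0, 81)]
2. ⊥bis P0·P1 via (38.555,50.015): [(0, 50.8608) (0, 0) (82, 0) (82, 49.0619)]  |A|=4096.8318
3. ⊥bis P0·P2 via (56.08,39.81): [(53.5293, 49.6865) (0, 50.8608) (0, 0) (66.3615, 0)]  |A|=3009.9048
4. ⊥bis P0·P3 via (33.48,53.205): [(53.5293, 49.6865) (22.7061, 50.3627) (0, 44.3725) (0, 0) (66.3615, 0)]  |A|=2936.2424
5. ⊥bis P0·P4 via (43.34,30.035): [(55.498, 42.0635) (53.5293, 49.6865) (22.7061, 50.3627) (0, 44.3725) (0, 0) (12.9817, 0)]  |A|=1813.5723
6. ⊥bis P0·P5 via (50.92,36.99): [(50.8526, 37.4676) (49.1154, 49.7833) (22.7061, 50.3627) (0, 44.3725) (0, 0) (12.9817, 0)]  |A|=1764.2469
7. ⊥bis P0·P6 via (21.74,34.51): [(22.7785, 9.6924) (50.8526, 37.4676) (49.1154, 49.7833) (22.7061, 50.3627) (21.0945, 49.9375)]  |A|=766.8068
8. ⊥bis P0·P7 via (37.11,30.31): [(21.7687, 33.8238) (42.3946, 29.0996) (50.8526, 37.4676) (49.1154, 49.7833) (22.7061, 50.3627) (21.0945, 49.9375)]  |A|=520.3272
9. ⊥bis P0·P8 via (34.08,25.84): [(21.7687, 33.8238) (42.3946, 29.0996) (50.8526, 37.4676) (49.1154, 49.7833) (22.7061, 50.3627) (21.0945, 49.9375)]  |A|=520.3272
10. canonical 6-gon: [(21.7687, 33.8238) (42.3946, 29.0996) (50.8526, 37.4676) (49.1154, 49.7833) (22.7061, 50.3627) (21.0945, 49.9375)]
11. shoelace: 520.3272

Area of P0's cell: 520.3272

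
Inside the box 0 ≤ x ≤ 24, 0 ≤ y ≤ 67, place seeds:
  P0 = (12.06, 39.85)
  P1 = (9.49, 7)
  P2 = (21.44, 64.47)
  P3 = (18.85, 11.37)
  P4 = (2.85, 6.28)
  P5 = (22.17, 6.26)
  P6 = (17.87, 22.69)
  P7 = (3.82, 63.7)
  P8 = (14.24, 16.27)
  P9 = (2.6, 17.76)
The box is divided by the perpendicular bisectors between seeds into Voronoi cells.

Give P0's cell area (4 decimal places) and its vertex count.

Area of P0's cell: 485.1539 (6 vertices)

1. box [0,24]×[0,67]: [(0, 0) (24, 0) (24, 67) (0, 67)]
2. ⊥bis P0·P1 via (10.775,23.425): [(0, 24.268) (24, 22.3904) (24, 67) (0, 67)]  |A|=1048.1001
3. ⊥bis P0·P2 via (16.75,52.16): [(0, 58.5416) (0, 24.268) (24, 22.3904) (24, 49.3978)]  |A|=735.3731
4. ⊥bis P0·P3 via (15.455,25.61): [(0, 58.5416) (0, 24.268) (7.3983, 23.6892) (24, 27.6472) (24, 49.3978)]  |A|=691.7364
5. ⊥bis P0·P4 via (7.455,23.065): [(0, 58.5416) (0, 25.1103) (4.295, 23.932) (7.3983, 23.6892) (24, 27.6472) (24, 49.3978)]  |A|=689.9275
6. ⊥bis P0·P5 via (17.115,23.055): [(0, 58.5416) (0, 25.1103) (4.295, 23.932) (7.3983, 23.6892) (24, 27.6472) (24, 49.3978)]  |A|=689.9275
7. ⊥bis P0·P6 via (14.965,31.27): [(0, 58.5416) (0, 26.2032) (24, 34.3291) (24, 49.3978)]  |A|=568.8862
8. ⊥bis P0·P7 via (7.94,51.775): [(13.0902, 53.5544) (0, 49.0318) (0, 26.2032) (24, 34.3291) (24, 49.3978)]  |A|=506.6436
9. ⊥bis P0·P8 via (13.15,28.06): [(13.0902, 53.5544) (0, 49.0318) (0, 26.8443) (2.6047, 27.0851) (24, 34.3291) (24, 49.3978)]  |A|=505.8086
10. ⊥bis P0·P9 via (7.33,28.805): [(13.0902, 53.5544) (0, 49.0318) (0, 31.9441) (7.4865, 28.738) (24, 34.3291) (24, 49.3978)]  |A|=485.1539
11. canonical 6-gon: [(13.0902, 53.5544) (0, 49.0318) (0, 31.9441) (7.4865, 28.738) (24, 34.3291) (24, 49.3978)]
12. shoelace: 485.1539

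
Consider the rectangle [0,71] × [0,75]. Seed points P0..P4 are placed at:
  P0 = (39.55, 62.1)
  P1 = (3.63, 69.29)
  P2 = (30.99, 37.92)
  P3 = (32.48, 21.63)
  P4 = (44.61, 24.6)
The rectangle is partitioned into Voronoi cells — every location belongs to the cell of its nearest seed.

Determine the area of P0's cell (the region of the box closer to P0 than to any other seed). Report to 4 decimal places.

Area of P0's cell: 1329.8769

1. box [0,71]×[0,75]: [(0, 0) (71, 0) (71, 75) (0, 75)]
2. ⊥bis P0·P1 via (21.59,65.695): [(8.44, 0) (71, 0) (71, 75) (23.4526, 75)]  |A|=4129.0282
3. ⊥bis P0·P2 via (35.27,50.01): [(19.5634, 55.5703) (71, 37.3612) (71, 75) (23.4526, 75)]  |A|=1429.923
4. ⊥bis P0·P3 via (36.015,41.865): [(19.5634, 55.5703) (71, 37.3612) (71, 75) (23.4526, 75)]  |A|=1429.923
5. ⊥bis P0·P4 via (42.08,43.35): [(19.5634, 55.5703) (50.7705, 44.5226) (71, 47.2523) (71, 75) (23.4526, 75)]  |A|=1329.8769
6. canonical 5-gon: [(19.5634, 55.5703) (50.7705, 44.5226) (71, 47.2523) (71, 75) (23.4526, 75)]
7. shoelace: 1329.8769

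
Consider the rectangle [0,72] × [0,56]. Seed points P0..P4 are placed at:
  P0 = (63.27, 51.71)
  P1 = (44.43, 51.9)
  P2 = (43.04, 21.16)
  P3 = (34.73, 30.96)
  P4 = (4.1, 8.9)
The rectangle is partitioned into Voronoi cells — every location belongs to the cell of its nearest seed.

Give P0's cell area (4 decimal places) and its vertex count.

1. box [0,72]×[0,56]: [(0, 0) (72, 0) (72, 56) (0, 56)]
2. ⊥bis P0·P1 via (53.85,51.805): [(53.3276, 0) (72, 0) (72, 56) (53.8923, 56)]  |A|=1029.844
3. ⊥bis P0·P2 via (53.155,36.435): [(53.6914, 36.0798) (72, 23.956) (72, 56) (53.8923, 56)]  |A|=473.695
4. ⊥bis P0·P3 via (49,41.335): [(53.6914, 36.0798) (72, 23.956) (72, 56) (53.8923, 56)]  |A|=473.695
5. ⊥bis P0·P4 via (33.685,30.305): [(53.6914, 36.0798) (72, 23.956) (72, 56) (53.8923, 56)]  |A|=473.695
6. canonical 4-gon: [(53.6914, 36.0798) (72, 23.956) (72, 56) (53.8923, 56)]
7. shoelace: 473.695

Area of P0's cell: 473.6950 (4 vertices)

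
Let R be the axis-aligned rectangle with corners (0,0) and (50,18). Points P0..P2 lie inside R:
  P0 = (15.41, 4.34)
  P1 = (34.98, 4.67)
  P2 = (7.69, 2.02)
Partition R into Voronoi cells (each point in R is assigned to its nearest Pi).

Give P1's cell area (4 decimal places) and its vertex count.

1. box [0,50]×[0,18]: [(0, 0) (50, 0) (50, 18) (0, 18)]
2. ⊥bis P1·P0 via (25.195,4.505): [(25.271, 0) (50, 0) (50, 18) (24.9674, 18)]  |A|=447.8543
3. ⊥bis P1·P2 via (21.335,3.345): [(25.271, 0) (50, 0) (50, 18) (24.9674, 18)]  |A|=447.8543
4. canonical 4-gon: [(25.271, 0) (50, 0) (50, 18) (24.9674, 18)]
5. shoelace: 447.8543

Area of P1's cell: 447.8543 (4 vertices)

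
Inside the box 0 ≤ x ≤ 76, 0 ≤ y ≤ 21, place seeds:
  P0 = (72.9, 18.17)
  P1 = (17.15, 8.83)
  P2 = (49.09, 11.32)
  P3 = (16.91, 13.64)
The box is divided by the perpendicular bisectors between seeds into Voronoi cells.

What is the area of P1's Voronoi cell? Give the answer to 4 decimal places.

1. box [0,76]×[0,21]: [(0, 0) (76, 0) (76, 21) (0, 21)]
2. ⊥bis P1·P0 via (45.025,13.5): [(0, 0) (47.2867, 0) (43.7685, 21) (0, 21)]  |A|=956.0796
3. ⊥bis P1·P2 via (33.12,10.075): [(0, 0) (33.9054, 0) (32.2683, 21) (0, 21)]  |A|=694.8242
4. ⊥bis P1·P3 via (17.03,11.235): [(0, 10.3853) (0, 0) (33.9054, 0) (32.9676, 12.0302)]  |A|=375.1335
5. canonical 4-gon: [(0, 10.3853) (0, 0) (33.9054, 0) (32.9676, 12.0302)]
6. shoelace: 375.1335

Area of P1's cell: 375.1335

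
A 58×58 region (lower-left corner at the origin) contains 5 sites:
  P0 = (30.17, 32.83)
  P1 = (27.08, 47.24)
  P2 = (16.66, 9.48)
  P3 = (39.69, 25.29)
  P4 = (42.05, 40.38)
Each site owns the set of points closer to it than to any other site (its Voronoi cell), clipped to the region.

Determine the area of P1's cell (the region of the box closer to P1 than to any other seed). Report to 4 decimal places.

1. box [0,58]×[0,58]: [(0, 0) (58, 0) (58, 58) (0, 58)]
2. ⊥bis P1·P0 via (28.625,40.035): [(0, 33.8968) (58, 46.334) (58, 58) (0, 58)]  |A|=1037.3061
3. ⊥bis P1·P2 via (21.87,28.36): [(0, 34.3951) (1.0161, 34.1147) (58, 46.334) (58, 58) (0, 58)]  |A|=1037.0529
4. ⊥bis P1·P3 via (33.385,36.265): [(0, 34.3951) (1.0161, 34.1147) (46.6906, 43.9089) (58, 50.406) (58, 58) (0, 58)]  |A|=1014.0269
5. ⊥bis P1·P4 via (34.565,43.81): [(0, 34.3951) (1.0161, 34.1147) (33.2939, 41.0362) (41.0676, 58) (0, 58)]  |A|=749.3229
6. canonical 5-gon: [(0, 34.3951) (1.0161, 34.1147) (33.2939, 41.0362) (41.0676, 58) (0, 58)]
7. shoelace: 749.3229

Area of P1's cell: 749.3229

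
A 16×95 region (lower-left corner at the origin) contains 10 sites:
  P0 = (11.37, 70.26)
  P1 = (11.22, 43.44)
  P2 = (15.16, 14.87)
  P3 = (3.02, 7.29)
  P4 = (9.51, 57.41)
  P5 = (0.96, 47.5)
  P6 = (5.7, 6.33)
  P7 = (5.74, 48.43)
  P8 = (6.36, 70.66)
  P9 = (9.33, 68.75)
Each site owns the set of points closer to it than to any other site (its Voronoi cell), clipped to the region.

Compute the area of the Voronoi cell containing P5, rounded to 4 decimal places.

Area of P5's cell: 72.4782

1. box [0,16]×[0,95]: [(0, 0) (16, 0) (16, 95) (0, 95)]
2. ⊥bis P5·P0 via (6.165,58.88): [(0, 61.6998) (0, 0) (16, 0) (16, 54.3817)]  |A|=928.6513
3. ⊥bis P5·P1 via (6.09,45.47): [(10.5947, 56.8539) (0, 61.6998) (0, 30.08)]  |A|=167.5017
4. ⊥bis P5·P2 via (8.06,31.185): [(10.5947, 56.8539) (0, 61.6998) (0, 30.08)]  |A|=167.5017
5. ⊥bis P5·P3 via (1.99,27.395): [(10.5947, 56.8539) (0, 61.6998) (0, 30.08)]  |A|=167.5017
6. ⊥bis P5·P4 via (5.235,52.455): [(7.9329, 50.1273) (0, 56.9716) (0, 30.08)]  |A|=106.6647
7. ⊥bis P5·P6 via (3.33,26.915): [(7.9329, 50.1273) (0, 56.9716) (0, 30.08)]  |A|=106.6647
8. ⊥bis P5·P7 via (3.35,47.965): [(4.5786, 41.6505) (1.92, 55.3151) (0, 56.9716) (0, 30.08)]  |A|=72.4782
9. ⊥bis P5·P8 via (3.66,59.08): [(4.5786, 41.6505) (1.92, 55.3151) (0, 56.9716) (0, 30.08)]  |A|=72.4782
10. ⊥bis P5·P9 via (5.145,58.125): [(4.5786, 41.6505) (1.92, 55.3151) (0, 56.9716) (0, 30.08)]  |A|=72.4782
11. canonical 4-gon: [(4.5786, 41.6505) (1.92, 55.3151) (0, 56.9716) (0, 30.08)]
12. shoelace: 72.4782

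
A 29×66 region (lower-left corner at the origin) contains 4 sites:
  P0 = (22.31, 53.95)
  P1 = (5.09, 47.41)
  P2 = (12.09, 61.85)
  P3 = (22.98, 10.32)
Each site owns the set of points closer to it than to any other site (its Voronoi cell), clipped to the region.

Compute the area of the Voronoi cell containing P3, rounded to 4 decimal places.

1. box [0,29]×[0,66]: [(0, 0) (29, 0) (29, 66) (0, 66)]
2. ⊥bis P3·P0 via (22.645,32.135): [(0, 31.7873) (0, 0) (29, 0) (29, 32.2326)]  |A|=928.2877
3. ⊥bis P3·P1 via (14.035,28.865): [(20.7543, 32.106) (0, 22.0954) (0, 0) (29, 0) (29, 32.2326)]  |A|=827.7137
4. ⊥bis P3·P2 via (17.535,36.085): [(20.7543, 32.106) (0, 22.0954) (0, 0) (29, 0) (29, 32.2326)]  |A|=827.7137
5. canonical 5-gon: [(20.7543, 32.106) (0, 22.0954) (0, 0) (29, 0) (29, 32.2326)]
6. shoelace: 827.7137

Area of P3's cell: 827.7137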